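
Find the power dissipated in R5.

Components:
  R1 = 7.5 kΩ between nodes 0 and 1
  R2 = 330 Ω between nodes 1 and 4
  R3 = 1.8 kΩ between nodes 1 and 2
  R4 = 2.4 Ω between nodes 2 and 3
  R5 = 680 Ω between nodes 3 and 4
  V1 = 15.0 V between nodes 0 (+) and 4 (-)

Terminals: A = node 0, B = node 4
Nodal analysis, taking node 4 as the 0 V reference.
Source V1 fixes V_0 = 15 V.
KCL at each unknown node (sum of currents leaving = 0; resistances in Ω):
  Node 1: (V_1 - 15)/7500 + (V_1 - 0)/330 + (V_1 - V_2)/1800 = 0
  Node 2: (V_2 - V_1)/1800 + (V_2 - V_3)/2.4 = 0
  Node 3: (V_3 - V_2)/2.4 + (V_3 - 0)/680 = 0
Collecting terms (coefficients in siemens):
  0.003719·V_1 - 0.0005556·V_2 = 0.002
  0.4172·V_2 - 0.0005556·V_1 - 0.4167·V_3 = 0
  0.4181·V_3 - 0.4167·V_2 = 0
Solving these 3 simultaneous equations (Gaussian elimination) gives:
  V_1 = 0.5608 V, V_2 = 0.1542 V, V_3 = 0.1536 V
I_R5 = (V_3 - V_4)/R5 = (0.1536 - 0)/680 = 0.0002259 A
P_R5 = I_R5² × R5 = (0.0002259)² × 680 = 0.0000347 W

Final answer: 3.47e-05 W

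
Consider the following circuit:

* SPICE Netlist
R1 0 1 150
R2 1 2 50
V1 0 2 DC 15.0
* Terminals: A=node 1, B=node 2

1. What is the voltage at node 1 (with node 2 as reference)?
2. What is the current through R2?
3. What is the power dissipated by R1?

Nodal analysis, taking node 2 as the 0 V reference.
Source V1 fixes V_0 = 15 V.
KCL at each unknown node (sum of currents leaving = 0; resistances in Ω):
  Node 1: (V_1 - 15)/150 + (V_1 - 0)/50 = 0
Collecting terms: 0.02667 × V_1 = 0.1  =>  V_1 = 3.75 V
Part 1:
  Read off the nodal solution: V_1 = 3.75 V
Part 2:
  I_R2 = (V_1 - V_2)/R2 = (3.75 - 0)/50 = 0.075 A
  Magnitude: I_R2 = 0.075 A
Part 3:
  I_R1 = (V_0 - V_1)/R1 = (15 - 3.75)/150 = 0.075 A
  P_R1 = I_R1² × R1 = (0.075)² × 150 = 0.8438 W

Final answers:
1. V_1 = 3.75 V
2. I_R2 = 0.075 A
3. P_R1 = 0.8438 W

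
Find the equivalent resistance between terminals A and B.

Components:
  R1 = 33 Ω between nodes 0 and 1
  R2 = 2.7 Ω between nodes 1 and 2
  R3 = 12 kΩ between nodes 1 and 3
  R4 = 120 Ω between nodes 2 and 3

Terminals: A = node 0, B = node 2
Reduce the network between node 0 (A) and node 2 (B) by series/parallel combination:
  Rs1 = R3 + R4 (series, joined only at node 3) = 12000 + 120 = 12120 Ω
  Rp1 = R2 ‖ Rs1 (parallel, both between nodes 1 and 2) = 1/(1/2.7 + 1/12120) = 2.699 Ω
  Rs2 = R1 + Rp1 (series, joined only at node 1) = 33 + 2.699 = 35.7 Ω
R_eq = 35.7 Ω

Final answer: 35.7 Ω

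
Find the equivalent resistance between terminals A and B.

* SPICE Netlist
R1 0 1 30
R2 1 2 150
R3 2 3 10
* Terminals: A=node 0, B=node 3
Reduce the network between node 0 (A) and node 3 (B) by series/parallel combination:
  Rs1 = R1 + R2 (series, joined only at node 1) = 30 + 150 = 180 Ω
  Rs2 = R3 + Rs1 (series, joined only at node 2) = 10 + 180 = 190 Ω
R_eq = 190 Ω

Final answer: 190 Ω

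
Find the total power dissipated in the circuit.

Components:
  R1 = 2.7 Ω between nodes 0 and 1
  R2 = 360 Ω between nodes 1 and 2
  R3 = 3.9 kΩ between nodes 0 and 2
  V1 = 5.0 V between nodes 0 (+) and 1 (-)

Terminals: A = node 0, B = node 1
Nodal analysis, taking node 1 as the 0 V reference.
Source V1 fixes V_0 = 5 V.
KCL at each unknown node (sum of currents leaving = 0; resistances in Ω):
  Node 2: (V_2 - 0)/360 + (V_2 - 5)/3900 = 0
Collecting terms: 0.003034 × V_2 = 0.001282  =>  V_2 = 0.4225 V
Power in each resistor, P = (ΔV)²/R:
  P_R1 = (5 - 0)²/2.7 = 9.259 W
  P_R2 = (0 - 0.4225)²/360 = 0.0004959 W
  P_R3 = (5 - 0.4225)²/3900 = 0.005373 W
P_total = P_R1 + P_R2 + P_R3 = 9.265 W

Final answer: 9.265 W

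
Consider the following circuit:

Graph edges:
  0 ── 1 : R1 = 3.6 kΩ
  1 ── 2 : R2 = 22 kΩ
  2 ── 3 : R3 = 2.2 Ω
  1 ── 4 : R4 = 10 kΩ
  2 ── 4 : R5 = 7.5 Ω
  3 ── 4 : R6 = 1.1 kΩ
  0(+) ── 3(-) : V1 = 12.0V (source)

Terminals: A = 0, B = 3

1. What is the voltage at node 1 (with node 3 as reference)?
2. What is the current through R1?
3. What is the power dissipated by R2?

Nodal analysis, taking node 3 as the 0 V reference.
Source V1 fixes V_0 = 12 V.
KCL at each unknown node (sum of currents leaving = 0; resistances in Ω):
  Node 1: (V_1 - 12)/3600 + (V_1 - V_2)/22000 + (V_1 - V_4)/10000 = 0
  Node 2: (V_2 - V_1)/22000 + (V_2 - 0)/2.2 + (V_2 - V_4)/7.5 = 0
  Node 4: (V_4 - V_1)/10000 + (V_4 - V_2)/7.5 + (V_4 - 0)/1100 = 0
Collecting terms (coefficients in siemens):
  0.0004232·V_1 - 0.00004545·V_2 - 0.0001·V_4 = 0.003333
  0.5879·V_2 - 0.00004545·V_1 - 0.1333·V_4 = 0
  0.1343·V_4 - 0.0001·V_1 - 0.1333·V_2 = 0
Solving these 3 simultaneous equations (Gaussian elimination) gives:
  V_1 = 7.878 V, V_2 = 0.002502 V, V_4 = 0.008348 V
Part 1:
  Read off the nodal solution: V_1 = 7.878 V
Part 2:
  I_R1 = (V_0 - V_1)/R1 = (12 - 7.878)/3600 = 0.001145 A
  Magnitude: I_R1 = 0.001145 A
Part 3:
  I_R2 = (V_1 - V_2)/R2 = (7.878 - 0.002502)/22000 = 0.000358 A
  P_R2 = I_R2² × R2 = (0.000358)² × 22000 = 0.002819 W

Final answers:
1. V_1 = 7.878 V
2. I_R1 = 0.001145 A
3. P_R2 = 0.002819 W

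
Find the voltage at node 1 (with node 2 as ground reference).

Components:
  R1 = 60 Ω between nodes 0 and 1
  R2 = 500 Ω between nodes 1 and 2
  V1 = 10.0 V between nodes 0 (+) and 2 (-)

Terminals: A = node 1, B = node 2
Nodal analysis, taking node 2 as the 0 V reference.
Source V1 fixes V_0 = 10 V.
KCL at each unknown node (sum of currents leaving = 0; resistances in Ω):
  Node 1: (V_1 - 10)/60 + (V_1 - 0)/500 = 0
Collecting terms: 0.01867 × V_1 = 0.1667  =>  V_1 = 8.929 V
The requested potential is V_1 = 8.929 V.

Final answer: V_1 = 8.929 V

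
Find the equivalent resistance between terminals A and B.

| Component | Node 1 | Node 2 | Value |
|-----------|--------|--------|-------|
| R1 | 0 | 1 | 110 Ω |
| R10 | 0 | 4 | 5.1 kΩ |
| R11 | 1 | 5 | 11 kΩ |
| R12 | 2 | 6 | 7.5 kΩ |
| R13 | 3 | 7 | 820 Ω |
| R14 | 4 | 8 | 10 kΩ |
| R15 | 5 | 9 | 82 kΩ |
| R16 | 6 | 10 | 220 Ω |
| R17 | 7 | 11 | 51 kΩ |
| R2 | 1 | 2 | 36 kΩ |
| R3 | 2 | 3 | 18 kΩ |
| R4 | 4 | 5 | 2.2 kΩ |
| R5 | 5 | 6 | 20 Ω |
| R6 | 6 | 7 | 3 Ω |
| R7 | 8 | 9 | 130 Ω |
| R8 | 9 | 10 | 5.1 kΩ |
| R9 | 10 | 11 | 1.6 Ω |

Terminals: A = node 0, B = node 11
The network is not a plain series/parallel combination. Inject a 1 A test current into terminal A (node 0) and return it from terminal B (node 11); then R_eq = V_A / (1 A).
Nodal analysis, taking node 11 as the 0 V reference.
Current source I_test pushes 1 A into node 0 and draws it out of node 11.
KCL at each unknown node (sum of currents leaving = 0; resistances in Ω):
  Node 0: (V_0 - V_1)/110 + (V_0 - V_4)/5100 - 1 = 0
  Node 1: (V_1 - V_0)/110 + (V_1 - V_2)/36000 + (V_1 - V_5)/11000 = 0
  Node 2: (V_2 - V_1)/36000 + (V_2 - V_3)/18000 + (V_2 - V_6)/7500 = 0
  Node 3: (V_3 - V_2)/18000 + (V_3 - V_7)/820 = 0
  Node 4: (V_4 - V_0)/5100 + (V_4 - V_5)/2200 + (V_4 - V_8)/10000 = 0
  Node 5: (V_5 - V_1)/11000 + (V_5 - V_4)/2200 + (V_5 - V_6)/20 + (V_5 - V_9)/82000 = 0
  Node 6: (V_6 - V_2)/7500 + (V_6 - V_5)/20 + (V_6 - V_7)/3 + (V_6 - V_10)/220 = 0
  Node 7: (V_7 - V_3)/820 + (V_7 - V_6)/3 + (V_7 - 0)/51000 = 0
  Node 8: (V_8 - V_4)/10000 + (V_8 - V_9)/130 = 0
  Node 9: (V_9 - V_5)/82000 + (V_9 - V_8)/130 + (V_9 - V_10)/5100 = 0
  Node 10: (V_10 - V_6)/220 + (V_10 - V_9)/5100 + (V_10 - 0)/1.6 = 0
Collecting terms (coefficients in siemens):
  0.009287·V_0 - 0.009091·V_1 - 0.0001961·V_4 = 1
  0.00921·V_1 - 0.009091·V_0 - 0.00002778·V_2 - 0.00009091·V_5 = 0
  0.0002167·V_2 - 0.00002778·V_1 - 0.00005556·V_3 - 0.0001333·V_6 = 0
  0.001275·V_3 - 0.00005556·V_2 - 0.00122·V_7 = 0
  0.0007506·V_4 - 0.0001961·V_0 - 0.0004545·V_5 - 0.0001·V_8 = 0
  0.05056·V_5 - 0.00009091·V_1 - 0.0004545·V_4 - 0.05·V_6 - 0.0000122·V_9 = 0
  0.388·V_6 - 0.0001333·V_2 - 0.05·V_5 - 0.3333·V_7 - 0.004545·V_10 = 0
  0.3346·V_7 - 0.00122·V_3 - 0.3333·V_6 = 0
  0.007792·V_8 - 0.0001·V_4 - 0.007692·V_9 = 0
  0.007901·V_9 - 0.0000122·V_5 - 0.007692·V_8 - 0.0001961·V_10 = 0
  0.6297·V_10 - 0.004545·V_6 - 0.0001961·V_9 = 0
Solving these 11 simultaneous equations (Gaussian elimination) gives:
  V_0 = 4107 V, V_1 = 4059 V, V_2 = 702.8 V, V_3 = 224.7 V
  V_4 = 1263 V, V_5 = 219.4 V, V_6 = 202.9 V, V_7 = 202.9 V
  V_8 = 426.6 V, V_9 = 415.7 V, V_10 = 1.594 V
R_eq = V_0 / 1 A = 4107 Ω = 4.107 kΩ

Final answer: 4.107 kΩ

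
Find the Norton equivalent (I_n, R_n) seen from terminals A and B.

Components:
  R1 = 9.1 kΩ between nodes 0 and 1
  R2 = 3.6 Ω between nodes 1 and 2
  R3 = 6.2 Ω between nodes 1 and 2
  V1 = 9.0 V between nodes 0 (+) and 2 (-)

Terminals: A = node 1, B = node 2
Find the Thévenin equivalent first; then I_n = V_th/R_th and R_n = R_th.
Step 1 — V_th is the open-circuit voltage V_A - V_B (nothing connected across the terminals).
Nodal analysis, taking node 2 as the 0 V reference.
Source V1 fixes V_0 = 9 V.
KCL at each unknown node (sum of currents leaving = 0; resistances in Ω):
  Node 1: (V_1 - 9)/9100 + (V_1 - 0)/3.6 + (V_1 - 0)/6.2 = 0
Collecting terms: 0.4392 × V_1 = 0.000989  =>  V_1 = 0.002252 V
V_th = V_1 - V_2 = 0.002252 - 0 = 0.002252 V
Step 2 — R_th: zero the source — replace V1 by a short circuit (node 2 merges into node 0) — and find the resistance seen between A (node 1) and B (node 0).
Reduce the network between node 1 (A) and node 0 (B) by series/parallel combination:
  Rp1 = R1 ‖ R2 ‖ R3 (parallel, all between nodes 0 and 1) = 1/(1/9100 + 1/3.6 + 1/6.2) = 2.277 Ω
R_th = 2.277 Ω
I_n = V_th/R_th = 0.002252/2.277 = 0.000989 A, and R_n = R_th = 2.277 Ω

Final answer: I_n = 0.000989 A, R_n = 2.277 Ω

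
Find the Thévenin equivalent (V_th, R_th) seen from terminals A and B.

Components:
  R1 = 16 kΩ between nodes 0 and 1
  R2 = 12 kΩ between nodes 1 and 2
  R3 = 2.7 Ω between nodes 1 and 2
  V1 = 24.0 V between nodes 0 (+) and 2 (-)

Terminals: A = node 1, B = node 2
Step 1 — V_th is the open-circuit voltage V_A - V_B (nothing connected across the terminals).
Nodal analysis, taking node 2 as the 0 V reference.
Source V1 fixes V_0 = 24 V.
KCL at each unknown node (sum of currents leaving = 0; resistances in Ω):
  Node 1: (V_1 - 24)/16000 + (V_1 - 0)/12000 + (V_1 - 0)/2.7 = 0
Collecting terms: 0.3705 × V_1 = 0.0015  =>  V_1 = 0.004048 V
V_th = V_1 - V_2 = 0.004048 - 0 = 0.004048 V
Step 2 — R_th: zero the source — replace V1 by a short circuit (node 2 merges into node 0) — and find the resistance seen between A (node 1) and B (node 0).
Reduce the network between node 1 (A) and node 0 (B) by series/parallel combination:
  Rp1 = R1 ‖ R2 ‖ R3 (parallel, all between nodes 0 and 1) = 1/(1/16000 + 1/12000 + 1/2.7) = 2.699 Ω
R_th = 2.699 Ω

Final answer: V_th = 0.004048 V, R_th = 2.699 Ω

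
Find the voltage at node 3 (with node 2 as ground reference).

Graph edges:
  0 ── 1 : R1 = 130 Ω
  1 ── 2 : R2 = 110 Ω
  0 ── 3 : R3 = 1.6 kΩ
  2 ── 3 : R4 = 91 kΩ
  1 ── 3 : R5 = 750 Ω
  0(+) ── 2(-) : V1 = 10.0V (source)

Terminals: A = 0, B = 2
Nodal analysis, taking node 2 as the 0 V reference.
Source V1 fixes V_0 = 10 V.
KCL at each unknown node (sum of currents leaving = 0; resistances in Ω):
  Node 1: (V_1 - 10)/130 + (V_1 - 0)/110 + (V_1 - V_3)/750 = 0
  Node 3: (V_3 - 10)/1600 + (V_3 - 0)/91000 + (V_3 - V_1)/750 = 0
Collecting terms (coefficients in siemens):
  0.01812·V_1 - 0.001333·V_3 = 0.07692
  0.001969·V_3 - 0.001333·V_1 = 0.00625
Determinant D = (0.01812)(0.001969) - (-0.001333)(-0.001333) = 0.0000339
V_1 = [(0.07692)(0.001969) - (-0.001333)(0.00625)]/D = 4.715 V
V_3 = [(0.01812)(0.00625) - (0.07692)(-0.001333)]/D = 6.366 V
The requested potential is V_3 = 6.366 V.

Final answer: V_3 = 6.366 V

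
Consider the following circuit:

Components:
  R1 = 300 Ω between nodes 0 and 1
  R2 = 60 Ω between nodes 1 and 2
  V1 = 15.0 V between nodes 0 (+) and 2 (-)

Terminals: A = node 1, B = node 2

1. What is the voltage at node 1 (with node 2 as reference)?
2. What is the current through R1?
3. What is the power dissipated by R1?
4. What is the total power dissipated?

Nodal analysis, taking node 2 as the 0 V reference.
Source V1 fixes V_0 = 15 V.
KCL at each unknown node (sum of currents leaving = 0; resistances in Ω):
  Node 1: (V_1 - 15)/300 + (V_1 - 0)/60 = 0
Collecting terms: 0.02 × V_1 = 0.05  =>  V_1 = 2.5 V
Part 1:
  Read off the nodal solution: V_1 = 2.5 V
Part 2:
  I_R1 = (V_0 - V_1)/R1 = (15 - 2.5)/300 = 0.04167 A
  Magnitude: I_R1 = 0.04167 A
Part 3:
  I_R1 = (V_0 - V_1)/R1 = (15 - 2.5)/300 = 0.04167 A
  P_R1 = I_R1² × R1 = (0.04167)² × 300 = 0.5208 W
Part 4:
  Power in each resistor, P = (ΔV)²/R:
    P_R1 = (15 - 2.5)²/300 = 0.5208 W
    P_R2 = (2.5 - 0)²/60 = 0.1042 W
  P_total = P_R1 + P_R2 = 0.625 W

Final answers:
1. V_1 = 2.5 V
2. I_R1 = 0.04167 A
3. P_R1 = 0.5208 W
4. P_total = 0.625 W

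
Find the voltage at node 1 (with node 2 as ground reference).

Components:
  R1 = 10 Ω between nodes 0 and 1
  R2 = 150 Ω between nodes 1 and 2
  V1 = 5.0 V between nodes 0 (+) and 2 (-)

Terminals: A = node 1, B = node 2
Nodal analysis, taking node 2 as the 0 V reference.
Source V1 fixes V_0 = 5 V.
KCL at each unknown node (sum of currents leaving = 0; resistances in Ω):
  Node 1: (V_1 - 5)/10 + (V_1 - 0)/150 = 0
Collecting terms: 0.1067 × V_1 = 0.5  =>  V_1 = 4.688 V
The requested potential is V_1 = 4.688 V.

Final answer: V_1 = 4.688 V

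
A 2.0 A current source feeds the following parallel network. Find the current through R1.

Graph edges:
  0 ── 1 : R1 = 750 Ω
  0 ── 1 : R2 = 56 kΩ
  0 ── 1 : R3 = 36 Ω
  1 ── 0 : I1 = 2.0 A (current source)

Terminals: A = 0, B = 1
All resistors sit directly between nodes 0 and 1, so they are in parallel and share one voltage V; the full source current 2 A splits among them.
1/R_par = 1/750 + 1/56000 + 1/36 = 0.02913 S  =>  R_par = 34.33 Ω
V = I × R_par = 2 × 34.33 = 68.66 V
I_R1 = V/R1 = 68.66/750 = 0.09155 A

Final answer: 0.09155 A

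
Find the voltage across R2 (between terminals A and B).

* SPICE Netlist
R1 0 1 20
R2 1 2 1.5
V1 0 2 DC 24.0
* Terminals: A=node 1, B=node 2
R1 and R2 are in series across V1 (node 0 → node 1 → node 2), and the output A–B is taken across R2, so this is a voltage divider.
Series current: I = V1/(R1 + R2) = 24/(20 + 1.5) = 24/21.5 = 1.116 A
V_R2 = I × R2 = V1 × R2/(R1 + R2) = 24 × 1.5/21.5 = 1.674 V

Final answer: 1.674 V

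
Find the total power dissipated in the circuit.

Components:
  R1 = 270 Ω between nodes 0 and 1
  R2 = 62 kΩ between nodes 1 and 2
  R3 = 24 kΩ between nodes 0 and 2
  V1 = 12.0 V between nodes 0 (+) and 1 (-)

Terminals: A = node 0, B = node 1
Nodal analysis, taking node 1 as the 0 V reference.
Source V1 fixes V_0 = 12 V.
KCL at each unknown node (sum of currents leaving = 0; resistances in Ω):
  Node 2: (V_2 - 0)/62000 + (V_2 - 12)/24000 = 0
Collecting terms: 0.0000578 × V_2 = 0.0005  =>  V_2 = 8.651 V
Power in each resistor, P = (ΔV)²/R:
  P_R1 = (12 - 0)²/270 = 0.5333 W
  P_R2 = (0 - 8.651)²/62000 = 0.001207 W
  P_R3 = (12 - 8.651)²/24000 = 0.0004673 W
P_total = P_R1 + P_R2 + P_R3 = 0.535 W

Final answer: 0.535 W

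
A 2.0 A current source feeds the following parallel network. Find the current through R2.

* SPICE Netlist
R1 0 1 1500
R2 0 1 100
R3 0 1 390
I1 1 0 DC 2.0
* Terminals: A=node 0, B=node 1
All resistors sit directly between nodes 0 and 1, so they are in parallel and share one voltage V; the full source current 2 A splits among them.
1/R_par = 1/1500 + 1/100 + 1/390 = 0.01323 S  =>  R_par = 75.58 Ω
V = I × R_par = 2 × 75.58 = 151.2 V
I_R2 = V/R2 = 151.2/100 = 1.512 A

Final answer: 1.512 A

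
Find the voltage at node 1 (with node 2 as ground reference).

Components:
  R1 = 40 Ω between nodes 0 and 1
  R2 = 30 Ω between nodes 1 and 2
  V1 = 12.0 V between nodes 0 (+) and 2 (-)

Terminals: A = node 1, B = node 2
Nodal analysis, taking node 2 as the 0 V reference.
Source V1 fixes V_0 = 12 V.
KCL at each unknown node (sum of currents leaving = 0; resistances in Ω):
  Node 1: (V_1 - 12)/40 + (V_1 - 0)/30 = 0
Collecting terms: 0.05833 × V_1 = 0.3  =>  V_1 = 5.143 V
The requested potential is V_1 = 5.143 V.

Final answer: V_1 = 5.143 V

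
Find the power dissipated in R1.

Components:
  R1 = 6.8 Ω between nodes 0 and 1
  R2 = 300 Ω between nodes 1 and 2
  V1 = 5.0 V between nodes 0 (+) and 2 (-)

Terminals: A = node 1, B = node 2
Nodal analysis, taking node 2 as the 0 V reference.
Source V1 fixes V_0 = 5 V.
KCL at each unknown node (sum of currents leaving = 0; resistances in Ω):
  Node 1: (V_1 - 5)/6.8 + (V_1 - 0)/300 = 0
Collecting terms: 0.1504 × V_1 = 0.7353  =>  V_1 = 4.889 V
I_R1 = (V_0 - V_1)/R1 = (5 - 4.889)/6.8 = 0.0163 A
P_R1 = I_R1² × R1 = (0.0163)² × 6.8 = 0.001806 W

Final answer: 0.001806 W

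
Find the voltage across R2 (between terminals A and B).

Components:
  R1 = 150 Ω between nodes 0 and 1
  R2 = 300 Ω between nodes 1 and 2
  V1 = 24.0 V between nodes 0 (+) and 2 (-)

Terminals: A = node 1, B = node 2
R1 and R2 are in series across V1 (node 0 → node 1 → node 2), and the output A–B is taken across R2, so this is a voltage divider.
Series current: I = V1/(R1 + R2) = 24/(150 + 300) = 24/450 = 0.05333 A
V_R2 = I × R2 = V1 × R2/(R1 + R2) = 24 × 300/450 = 16 V

Final answer: 16 V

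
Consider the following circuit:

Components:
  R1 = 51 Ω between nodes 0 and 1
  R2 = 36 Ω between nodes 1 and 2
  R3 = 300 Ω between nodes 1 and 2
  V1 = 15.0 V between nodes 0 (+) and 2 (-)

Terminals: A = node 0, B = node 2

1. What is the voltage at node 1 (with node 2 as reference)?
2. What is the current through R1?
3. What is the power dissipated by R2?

Nodal analysis, taking node 2 as the 0 V reference.
Source V1 fixes V_0 = 15 V.
KCL at each unknown node (sum of currents leaving = 0; resistances in Ω):
  Node 1: (V_1 - 15)/51 + (V_1 - 0)/36 + (V_1 - 0)/300 = 0
Collecting terms: 0.05072 × V_1 = 0.2941  =>  V_1 = 5.799 V
Part 1:
  Read off the nodal solution: V_1 = 5.799 V
Part 2:
  I_R1 = (V_0 - V_1)/R1 = (15 - 5.799)/51 = 0.1804 A
  Magnitude: I_R1 = 0.1804 A
Part 3:
  I_R2 = (V_1 - V_2)/R2 = (5.799 - 0)/36 = 0.1611 A
  P_R2 = I_R2² × R2 = (0.1611)² × 36 = 0.9341 W

Final answers:
1. V_1 = 5.799 V
2. I_R1 = 0.1804 A
3. P_R2 = 0.9341 W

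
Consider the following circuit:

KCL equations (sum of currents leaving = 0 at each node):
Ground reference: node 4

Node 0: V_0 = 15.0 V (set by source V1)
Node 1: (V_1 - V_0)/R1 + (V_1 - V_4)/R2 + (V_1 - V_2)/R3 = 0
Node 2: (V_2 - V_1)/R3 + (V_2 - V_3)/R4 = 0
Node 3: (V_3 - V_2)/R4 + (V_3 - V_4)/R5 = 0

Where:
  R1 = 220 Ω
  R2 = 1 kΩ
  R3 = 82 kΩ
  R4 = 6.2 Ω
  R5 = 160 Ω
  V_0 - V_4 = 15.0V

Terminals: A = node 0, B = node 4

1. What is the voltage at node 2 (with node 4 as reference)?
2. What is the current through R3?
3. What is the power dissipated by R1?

Nodal analysis, taking node 4 as the 0 V reference.
Source V1 fixes V_0 = 15 V.
KCL at each unknown node (sum of currents leaving = 0; resistances in Ω):
  Node 1: (V_1 - 15)/220 + (V_1 - 0)/1000 + (V_1 - V_2)/82000 = 0
  Node 2: (V_2 - V_1)/82000 + (V_2 - V_3)/6.2 = 0
  Node 3: (V_3 - V_2)/6.2 + (V_3 - 0)/160 = 0
Collecting terms (coefficients in siemens):
  0.005558·V_1 - 0.0000122·V_2 = 0.06818
  0.1613·V_2 - 0.0000122·V_1 - 0.1613·V_3 = 0
  0.1675·V_3 - 0.1613·V_2 = 0
Solving these 3 simultaneous equations (Gaussian elimination) gives:
  V_1 = 12.27 V, V_2 = 0.02482 V, V_3 = 0.02389 V
Part 1:
  Read off the nodal solution: V_2 = 0.02482 V
Part 2:
  I_R3 = (V_1 - V_2)/R3 = (12.27 - 0.02482)/82000 = 0.0001493 A
  Magnitude: I_R3 = 0.0001493 A
Part 3:
  I_R1 = (V_0 - V_1)/R1 = (15 - 12.27)/220 = 0.01242 A
  P_R1 = I_R1² × R1 = (0.01242)² × 220 = 0.03392 W

Final answers:
1. V_2 = 0.02482 V
2. I_R3 = 0.0001493 A
3. P_R1 = 0.03392 W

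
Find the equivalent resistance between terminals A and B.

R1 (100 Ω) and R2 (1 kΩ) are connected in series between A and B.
Reduce the network between node 0 (A) and node 2 (B) by series/parallel combination:
  Rs1 = R1 + R2 (series, joined only at node 1) = 100 + 1000 = 1100 Ω
R_eq = 1.1 kΩ

Final answer: 1.1 kΩ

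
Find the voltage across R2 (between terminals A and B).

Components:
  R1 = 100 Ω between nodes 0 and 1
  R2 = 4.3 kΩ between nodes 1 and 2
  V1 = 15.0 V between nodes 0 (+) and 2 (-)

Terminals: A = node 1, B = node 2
R1 and R2 are in series across V1 (node 0 → node 1 → node 2), and the output A–B is taken across R2, so this is a voltage divider.
Series current: I = V1/(R1 + R2) = 15/(100 + 4300) = 15/4400 = 0.003409 A
V_R2 = I × R2 = V1 × R2/(R1 + R2) = 15 × 4300/4400 = 14.66 V

Final answer: 14.66 V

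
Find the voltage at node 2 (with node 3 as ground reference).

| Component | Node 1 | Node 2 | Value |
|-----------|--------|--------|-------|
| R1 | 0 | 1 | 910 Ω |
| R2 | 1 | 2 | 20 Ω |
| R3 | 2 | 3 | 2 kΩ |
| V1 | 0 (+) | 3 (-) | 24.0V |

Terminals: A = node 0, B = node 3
Nodal analysis, taking node 3 as the 0 V reference.
Source V1 fixes V_0 = 24 V.
KCL at each unknown node (sum of currents leaving = 0; resistances in Ω):
  Node 1: (V_1 - 24)/910 + (V_1 - V_2)/20 = 0
  Node 2: (V_2 - V_1)/20 + (V_2 - 0)/2000 = 0
Collecting terms (coefficients in siemens):
  0.0511·V_1 - 0.05·V_2 = 0.02637
  0.0505·V_2 - 0.05·V_1 = 0
Determinant D = (0.0511)(0.0505) - (-0.05)(-0.05) = 0.00008049
V_1 = [(0.02637)(0.0505) - (-0.05)(0)]/D = 16.55 V
V_2 = [(0.0511)(0) - (0.02637)(-0.05)]/D = 16.38 V
The requested potential is V_2 = 16.38 V.

Final answer: V_2 = 16.38 V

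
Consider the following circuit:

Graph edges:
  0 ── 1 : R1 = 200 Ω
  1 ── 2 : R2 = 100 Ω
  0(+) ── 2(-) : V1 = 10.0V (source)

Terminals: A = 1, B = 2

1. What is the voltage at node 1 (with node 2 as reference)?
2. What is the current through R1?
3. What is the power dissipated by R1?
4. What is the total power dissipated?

Nodal analysis, taking node 2 as the 0 V reference.
Source V1 fixes V_0 = 10 V.
KCL at each unknown node (sum of currents leaving = 0; resistances in Ω):
  Node 1: (V_1 - 10)/200 + (V_1 - 0)/100 = 0
Collecting terms: 0.015 × V_1 = 0.05  =>  V_1 = 3.333 V
Part 1:
  Read off the nodal solution: V_1 = 3.333 V
Part 2:
  I_R1 = (V_0 - V_1)/R1 = (10 - 3.333)/200 = 0.03333 A
  Magnitude: I_R1 = 0.03333 A
Part 3:
  I_R1 = (V_0 - V_1)/R1 = (10 - 3.333)/200 = 0.03333 A
  P_R1 = I_R1² × R1 = (0.03333)² × 200 = 0.2222 W
Part 4:
  Power in each resistor, P = (ΔV)²/R:
    P_R1 = (10 - 3.333)²/200 = 0.2222 W
    P_R2 = (3.333 - 0)²/100 = 0.1111 W
  P_total = P_R1 + P_R2 = 0.3333 W

Final answers:
1. V_1 = 3.333 V
2. I_R1 = 0.03333 A
3. P_R1 = 0.2222 W
4. P_total = 0.3333 W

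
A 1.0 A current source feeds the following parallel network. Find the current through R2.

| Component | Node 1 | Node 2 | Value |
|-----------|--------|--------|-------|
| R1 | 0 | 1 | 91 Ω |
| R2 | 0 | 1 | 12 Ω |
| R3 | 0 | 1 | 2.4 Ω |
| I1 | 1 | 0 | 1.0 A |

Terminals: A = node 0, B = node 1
All resistors sit directly between nodes 0 and 1, so they are in parallel and share one voltage V; the full source current 1 A splits among them.
1/R_par = 1/91 + 1/12 + 1/2.4 = 0.511 S  =>  R_par = 1.957 Ω
V = I × R_par = 1 × 1.957 = 1.957 V
I_R2 = V/R2 = 1.957/12 = 0.1631 A

Final answer: 0.1631 A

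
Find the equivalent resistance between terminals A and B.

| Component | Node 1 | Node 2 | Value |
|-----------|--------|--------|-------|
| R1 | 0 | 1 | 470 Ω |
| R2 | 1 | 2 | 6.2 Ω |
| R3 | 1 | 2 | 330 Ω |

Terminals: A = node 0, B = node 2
Reduce the network between node 0 (A) and node 2 (B) by series/parallel combination:
  Rp1 = R2 ‖ R3 (parallel, both between nodes 1 and 2) = 1/(1/6.2 + 1/330) = 6.086 Ω
  Rs1 = R1 + Rp1 (series, joined only at node 1) = 470 + 6.086 = 476.1 Ω
R_eq = 476.1 Ω

Final answer: 476.1 Ω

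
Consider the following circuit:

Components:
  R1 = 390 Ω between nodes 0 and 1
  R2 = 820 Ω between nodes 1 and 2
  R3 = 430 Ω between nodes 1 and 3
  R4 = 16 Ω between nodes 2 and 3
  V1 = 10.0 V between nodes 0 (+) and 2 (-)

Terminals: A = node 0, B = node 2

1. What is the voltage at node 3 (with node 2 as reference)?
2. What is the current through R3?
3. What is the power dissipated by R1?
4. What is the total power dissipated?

Nodal analysis, taking node 2 as the 0 V reference.
Source V1 fixes V_0 = 10 V.
KCL at each unknown node (sum of currents leaving = 0; resistances in Ω):
  Node 1: (V_1 - 10)/390 + (V_1 - 0)/820 + (V_1 - V_3)/430 = 0
  Node 3: (V_3 - V_1)/430 + (V_3 - 0)/16 = 0
Collecting terms (coefficients in siemens):
  0.006109·V_1 - 0.002326·V_3 = 0.02564
  0.06483·V_3 - 0.002326·V_1 = 0
Determinant D = (0.006109)(0.06483) - (-0.002326)(-0.002326) = 0.0003906
V_1 = [(0.02564)(0.06483) - (-0.002326)(0)]/D = 4.255 V
V_3 = [(0.006109)(0) - (0.02564)(-0.002326)]/D = 0.1527 V
Part 1:
  Read off the nodal solution: V_3 = 0.1527 V
Part 2:
  I_R3 = (V_1 - V_3)/R3 = (4.255 - 0.1527)/430 = 0.009541 A
  Magnitude: I_R3 = 0.009541 A
Part 3:
  I_R1 = (V_0 - V_1)/R1 = (10 - 4.255)/390 = 0.01473 A
  P_R1 = I_R1² × R1 = (0.01473)² × 390 = 0.08462 W
Part 4:
  Power in each resistor, P = (ΔV)²/R:
    P_R1 = (10 - 4.255)²/390 = 0.08462 W
    P_R2 = (4.255 - 0)²/820 = 0.02208 W
    P_R3 = (4.255 - 0.1527)²/430 = 0.03914 W
    P_R4 = (0 - 0.1527)²/16 = 0.001456 W
  P_total = P_R1 + P_R2 + P_R3 + P_R4 = 0.1473 W

Final answers:
1. V_3 = 0.1527 V
2. I_R3 = 0.009541 A
3. P_R1 = 0.08462 W
4. P_total = 0.1473 W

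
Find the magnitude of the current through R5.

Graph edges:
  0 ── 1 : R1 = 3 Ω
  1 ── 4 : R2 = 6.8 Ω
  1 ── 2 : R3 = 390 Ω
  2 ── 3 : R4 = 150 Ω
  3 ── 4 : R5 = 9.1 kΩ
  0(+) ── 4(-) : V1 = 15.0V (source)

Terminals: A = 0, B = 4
Nodal analysis, taking node 4 as the 0 V reference.
Source V1 fixes V_0 = 15 V.
KCL at each unknown node (sum of currents leaving = 0; resistances in Ω):
  Node 1: (V_1 - 15)/3 + (V_1 - 0)/6.8 + (V_1 - V_2)/390 = 0
  Node 2: (V_2 - V_1)/390 + (V_2 - V_3)/150 = 0
  Node 3: (V_3 - V_2)/150 + (V_3 - 0)/9100 = 0
Collecting terms (coefficients in siemens):
  0.483·V_1 - 0.002564·V_2 = 5
  0.009231·V_2 - 0.002564·V_1 - 0.006667·V_3 = 0
  0.006777·V_3 - 0.006667·V_2 = 0
Solving these 3 simultaneous equations (Gaussian elimination) gives:
  V_1 = 10.41 V, V_2 = 9.985 V, V_3 = 9.823 V
I_R5 = (V_3 - V_4)/R5 = (9.823 - 0)/9100 = 0.001079 A
|I_R5| = 0.001079 A

Final answer: |I_R5| = 0.001079 A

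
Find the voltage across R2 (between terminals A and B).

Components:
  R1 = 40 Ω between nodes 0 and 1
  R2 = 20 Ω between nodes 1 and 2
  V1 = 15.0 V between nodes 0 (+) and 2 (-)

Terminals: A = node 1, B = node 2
R1 and R2 are in series across V1 (node 0 → node 1 → node 2), and the output A–B is taken across R2, so this is a voltage divider.
Series current: I = V1/(R1 + R2) = 15/(40 + 20) = 15/60 = 0.25 A
V_R2 = I × R2 = V1 × R2/(R1 + R2) = 15 × 20/60 = 5 V

Final answer: 5 V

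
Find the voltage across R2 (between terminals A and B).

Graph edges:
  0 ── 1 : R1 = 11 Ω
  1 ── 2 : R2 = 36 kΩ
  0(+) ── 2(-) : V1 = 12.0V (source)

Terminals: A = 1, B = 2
R1 and R2 are in series across V1 (node 0 → node 1 → node 2), and the output A–B is taken across R2, so this is a voltage divider.
Series current: I = V1/(R1 + R2) = 12/(11 + 36000) = 12/36010 = 0.0003332 A
V_R2 = I × R2 = V1 × R2/(R1 + R2) = 12 × 36000/36010 = 12 V

Final answer: 12 V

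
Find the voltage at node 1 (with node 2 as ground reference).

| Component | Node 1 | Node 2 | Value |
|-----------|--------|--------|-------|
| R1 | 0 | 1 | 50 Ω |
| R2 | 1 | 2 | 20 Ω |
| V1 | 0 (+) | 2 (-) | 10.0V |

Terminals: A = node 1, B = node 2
Nodal analysis, taking node 2 as the 0 V reference.
Source V1 fixes V_0 = 10 V.
KCL at each unknown node (sum of currents leaving = 0; resistances in Ω):
  Node 1: (V_1 - 10)/50 + (V_1 - 0)/20 = 0
Collecting terms: 0.07 × V_1 = 0.2  =>  V_1 = 2.857 V
The requested potential is V_1 = 2.857 V.

Final answer: V_1 = 2.857 V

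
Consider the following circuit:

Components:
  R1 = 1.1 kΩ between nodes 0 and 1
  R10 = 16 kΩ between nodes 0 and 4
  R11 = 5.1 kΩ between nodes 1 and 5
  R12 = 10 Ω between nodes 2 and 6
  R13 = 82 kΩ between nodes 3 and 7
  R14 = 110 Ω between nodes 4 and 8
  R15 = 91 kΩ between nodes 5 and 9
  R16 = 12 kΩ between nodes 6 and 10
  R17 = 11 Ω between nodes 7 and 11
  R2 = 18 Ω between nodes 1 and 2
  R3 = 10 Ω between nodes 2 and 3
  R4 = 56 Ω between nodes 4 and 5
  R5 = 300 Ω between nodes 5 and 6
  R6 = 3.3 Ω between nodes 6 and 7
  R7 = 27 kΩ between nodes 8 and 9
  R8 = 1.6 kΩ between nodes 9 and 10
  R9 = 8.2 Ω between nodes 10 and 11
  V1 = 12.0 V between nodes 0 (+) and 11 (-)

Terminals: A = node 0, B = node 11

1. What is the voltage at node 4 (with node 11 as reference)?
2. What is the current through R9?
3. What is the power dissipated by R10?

Nodal analysis, taking node 11 as the 0 V reference.
Source V1 fixes V_0 = 12 V.
KCL at each unknown node (sum of currents leaving = 0; resistances in Ω):
  Node 1: (V_1 - 12)/1100 + (V_1 - V_2)/18 + (V_1 - V_5)/5100 = 0
  Node 2: (V_2 - V_1)/18 + (V_2 - V_3)/10 + (V_2 - V_6)/10 = 0
  Node 3: (V_3 - V_2)/10 + (V_3 - V_7)/82000 = 0
  Node 4: (V_4 - V_5)/56 + (V_4 - 12)/16000 + (V_4 - V_8)/110 = 0
  Node 5: (V_5 - V_4)/56 + (V_5 - V_6)/300 + (V_5 - V_1)/5100 + (V_5 - V_9)/91000 = 0
  Node 6: (V_6 - V_5)/300 + (V_6 - V_7)/3.3 + (V_6 - V_2)/10 + (V_6 - V_10)/12000 = 0
  Node 7: (V_7 - V_6)/3.3 + (V_7 - V_3)/82000 + (V_7 - 0)/11 = 0
  Node 8: (V_8 - V_9)/27000 + (V_8 - V_4)/110 = 0
  Node 9: (V_9 - V_8)/27000 + (V_9 - V_10)/1600 + (V_9 - V_5)/91000 = 0
  Node 10: (V_10 - V_9)/1600 + (V_10 - 0)/8.2 + (V_10 - V_6)/12000 = 0
Collecting terms (coefficients in siemens):
  0.05666·V_1 - 0.05556·V_2 - 0.0001961·V_5 = 0.01091
  0.2556·V_2 - 0.05556·V_1 - 0.1·V_3 - 0.1·V_6 = 0
  0.1·V_3 - 0.1·V_2 - 0.0000122·V_7 = 0
  0.02701·V_4 - 0.01786·V_5 - 0.009091·V_8 = 0.00075
  0.0214·V_5 - 0.0001961·V_1 - 0.01786·V_4 - 0.003333·V_6 - 0.00001099·V_9 = 0
  0.4064·V_6 - 0.1·V_2 - 0.003333·V_5 - 0.303·V_7 - 0.00008333·V_10 = 0
  0.394·V_7 - 0.0000122·V_3 - 0.303·V_6 = 0
  0.009128·V_8 - 0.009091·V_4 - 0.00003704·V_9 = 0
  0.000673·V_9 - 0.00001099·V_5 - 0.00003704·V_8 - 0.000625·V_10 = 0
  0.1227·V_10 - 0.00008333·V_6 - 0.000625·V_9 = 0
Solving these 10 simultaneous equations (Gaussian elimination) gives:
  V_1 = 0.4535 V, V_2 = 0.2648 V, V_3 = 0.2648 V, V_4 = 0.4161 V
  V_5 = 0.3763 V, V_6 = 0.16 V, V_7 = 0.1231 V, V_8 = 0.4145 V
  V_9 = 0.02919 V, V_10 = 0.0002575 V
Part 1:
  Read off the nodal solution: V_4 = 0.4161 V
Part 2:
  I_R9 = (V_10 - V_11)/R9 = (0.0002575 - 0)/8.2 = 0.0000314 A
  Magnitude: I_R9 = 0.0000314 A
Part 3:
  I_R10 = (V_0 - V_4)/R10 = (12 - 0.4161)/16000 = 0.000724 A
  P_R10 = I_R10² × R10 = (0.000724)² × 16000 = 0.008387 W

Final answers:
1. V_4 = 0.4161 V
2. I_R9 = 3.14e-05 A
3. P_R10 = 0.008387 W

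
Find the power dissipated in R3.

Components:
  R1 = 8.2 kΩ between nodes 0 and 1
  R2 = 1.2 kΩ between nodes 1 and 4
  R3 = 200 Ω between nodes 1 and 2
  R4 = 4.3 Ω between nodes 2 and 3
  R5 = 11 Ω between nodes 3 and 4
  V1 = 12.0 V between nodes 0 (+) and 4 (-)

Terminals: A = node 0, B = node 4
Nodal analysis, taking node 4 as the 0 V reference.
Source V1 fixes V_0 = 12 V.
KCL at each unknown node (sum of currents leaving = 0; resistances in Ω):
  Node 1: (V_1 - 12)/8200 + (V_1 - 0)/1200 + (V_1 - V_2)/200 = 0
  Node 2: (V_2 - V_1)/200 + (V_2 - V_3)/4.3 = 0
  Node 3: (V_3 - V_2)/4.3 + (V_3 - 0)/11 = 0
Collecting terms (coefficients in siemens):
  0.005955·V_1 - 0.005·V_2 = 0.001463
  0.2376·V_2 - 0.005·V_1 - 0.2326·V_3 = 0
  0.3235·V_3 - 0.2326·V_2 = 0
Solving these 3 simultaneous equations (Gaussian elimination) gives:
  V_1 = 0.2613 V, V_2 = 0.01857 V, V_3 = 0.01335 V
I_R3 = (V_1 - V_2)/R3 = (0.2613 - 0.01857)/200 = 0.001214 A
P_R3 = I_R3² × R3 = (0.001214)² × 200 = 0.0002946 W

Final answer: 0.0002946 W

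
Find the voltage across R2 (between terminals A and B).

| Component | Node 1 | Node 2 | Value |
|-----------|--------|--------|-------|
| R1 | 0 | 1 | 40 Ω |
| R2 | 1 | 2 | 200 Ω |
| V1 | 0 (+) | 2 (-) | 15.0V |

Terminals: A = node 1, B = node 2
R1 and R2 are in series across V1 (node 0 → node 1 → node 2), and the output A–B is taken across R2, so this is a voltage divider.
Series current: I = V1/(R1 + R2) = 15/(40 + 200) = 15/240 = 0.0625 A
V_R2 = I × R2 = V1 × R2/(R1 + R2) = 15 × 200/240 = 12.5 V

Final answer: 12.5 V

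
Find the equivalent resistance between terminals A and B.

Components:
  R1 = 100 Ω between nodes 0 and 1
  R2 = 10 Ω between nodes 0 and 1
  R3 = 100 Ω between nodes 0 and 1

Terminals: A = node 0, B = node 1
Reduce the network between node 0 (A) and node 1 (B) by series/parallel combination:
  Rp1 = R1 ‖ R2 ‖ R3 (parallel, all between nodes 0 and 1) = 1/(1/100 + 1/10 + 1/100) = 8.333 Ω
R_eq = 8.333 Ω

Final answer: 8.333 Ω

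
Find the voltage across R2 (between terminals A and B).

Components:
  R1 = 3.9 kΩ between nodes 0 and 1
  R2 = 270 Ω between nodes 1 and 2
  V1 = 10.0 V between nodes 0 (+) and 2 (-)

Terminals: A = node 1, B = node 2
R1 and R2 are in series across V1 (node 0 → node 1 → node 2), and the output A–B is taken across R2, so this is a voltage divider.
Series current: I = V1/(R1 + R2) = 10/(3900 + 270) = 10/4170 = 0.002398 A
V_R2 = I × R2 = V1 × R2/(R1 + R2) = 10 × 270/4170 = 0.6475 V

Final answer: 0.6475 V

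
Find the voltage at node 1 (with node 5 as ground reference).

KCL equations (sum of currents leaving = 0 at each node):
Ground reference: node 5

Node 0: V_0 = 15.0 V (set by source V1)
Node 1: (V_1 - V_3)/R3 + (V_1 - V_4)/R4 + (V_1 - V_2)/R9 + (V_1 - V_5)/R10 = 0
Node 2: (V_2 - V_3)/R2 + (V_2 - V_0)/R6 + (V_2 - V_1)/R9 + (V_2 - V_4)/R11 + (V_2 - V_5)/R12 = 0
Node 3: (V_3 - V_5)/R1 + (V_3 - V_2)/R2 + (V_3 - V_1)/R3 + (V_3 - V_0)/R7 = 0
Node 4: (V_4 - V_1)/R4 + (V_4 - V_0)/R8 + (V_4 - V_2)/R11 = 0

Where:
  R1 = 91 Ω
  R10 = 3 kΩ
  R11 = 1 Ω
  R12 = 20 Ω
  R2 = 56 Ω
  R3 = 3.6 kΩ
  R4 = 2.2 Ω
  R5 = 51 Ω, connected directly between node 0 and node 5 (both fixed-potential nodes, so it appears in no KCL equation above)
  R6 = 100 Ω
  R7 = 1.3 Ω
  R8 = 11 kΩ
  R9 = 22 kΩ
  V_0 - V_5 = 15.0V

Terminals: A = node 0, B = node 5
Nodal analysis, taking node 5 as the 0 V reference.
Source V1 fixes V_0 = 15 V.
KCL at each unknown node (sum of currents leaving = 0; resistances in Ω):
  Node 1: (V_1 - V_3)/3600 + (V_1 - V_4)/2.2 + (V_1 - V_2)/22000 + (V_1 - 0)/3000 = 0
  Node 2: (V_2 - V_3)/56 + (V_2 - 15)/100 + (V_2 - V_1)/22000 + (V_2 - V_4)/1 + (V_2 - 0)/20 = 0
  Node 3: (V_3 - 0)/91 + (V_3 - V_2)/56 + (V_3 - V_1)/3600 + (V_3 - 15)/1.3 = 0
  Node 4: (V_4 - V_1)/2.2 + (V_4 - 15)/11000 + (V_4 - V_2)/1 = 0
Collecting terms (coefficients in siemens):
  0.4552·V_1 - 0.00004545·V_2 - 0.0002778·V_3 - 0.4545·V_4 = 0
  1.078·V_2 - 0.00004545·V_1 - 0.01786·V_3 - 1·V_4 = 0.15
  0.7984·V_3 - 0.0002778·V_1 - 0.01786·V_2 = 11.54
  1.455·V_4 - 0.4545·V_1 - 1·V_2 = 0.001364
Solving these 4 simultaneous equations (Gaussian elimination) gives:
  V_1 = 5.294 V, V_2 = 5.291 V, V_3 = 14.57 V, V_4 = 5.293 V
The requested potential is V_1 = 5.294 V.

Final answer: V_1 = 5.294 V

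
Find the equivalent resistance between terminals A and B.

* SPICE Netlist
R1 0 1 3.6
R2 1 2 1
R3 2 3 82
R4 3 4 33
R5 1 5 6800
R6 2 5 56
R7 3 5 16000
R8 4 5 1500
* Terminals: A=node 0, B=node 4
The network is not a plain series/parallel combination. Inject a 1 A test current into terminal A (node 0) and return it from terminal B (node 4); then R_eq = V_A / (1 A).
Nodal analysis, taking node 4 as the 0 V reference.
Current source I_test pushes 1 A into node 0 and draws it out of node 4.
KCL at each unknown node (sum of currents leaving = 0; resistances in Ω):
  Node 0: (V_0 - V_1)/3.6 - 1 = 0
  Node 1: (V_1 - V_0)/3.6 + (V_1 - V_2)/1 + (V_1 - V_5)/6800 = 0
  Node 2: (V_2 - V_1)/1 + (V_2 - V_3)/82 + (V_2 - V_5)/56 = 0
  Node 3: (V_3 - V_2)/82 + (V_3 - 0)/33 + (V_3 - V_5)/16000 = 0
  Node 5: (V_5 - V_1)/6800 + (V_5 - V_2)/56 + (V_5 - V_3)/16000 + (V_5 - 0)/1500 = 0
Collecting terms (coefficients in siemens):
  0.2778·V_0 - 0.2778·V_1 = 1
  1.278·V_1 - 0.2778·V_0 - 1·V_2 - 0.0001471·V_5 = 0
  1.03·V_2 - 1·V_1 - 0.0122·V_3 - 0.01786·V_5 = 0
  0.04256·V_3 - 0.0122·V_2 - 0.0000625·V_5 = 0
  0.01873·V_5 - 0.0001471·V_1 - 0.01786·V_2 - 0.0000625·V_3 = 0
Solving these 5 simultaneous equations (Gaussian elimination) gives:
  V_0 = 111.4 V, V_1 = 107.8 V, V_2 = 106.8 V, V_3 = 30.74 V
  V_5 = 102.7 V
R_eq = V_0 / 1 A = 111.4 Ω

Final answer: 111.4 Ω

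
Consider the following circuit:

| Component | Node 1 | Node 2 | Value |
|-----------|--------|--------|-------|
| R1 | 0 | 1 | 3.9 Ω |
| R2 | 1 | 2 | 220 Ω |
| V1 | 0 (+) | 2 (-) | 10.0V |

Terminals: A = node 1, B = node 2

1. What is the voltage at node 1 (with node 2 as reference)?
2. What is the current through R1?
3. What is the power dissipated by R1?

Nodal analysis, taking node 2 as the 0 V reference.
Source V1 fixes V_0 = 10 V.
KCL at each unknown node (sum of currents leaving = 0; resistances in Ω):
  Node 1: (V_1 - 10)/3.9 + (V_1 - 0)/220 = 0
Collecting terms: 0.261 × V_1 = 2.564  =>  V_1 = 9.826 V
Part 1:
  Read off the nodal solution: V_1 = 9.826 V
Part 2:
  I_R1 = (V_0 - V_1)/R1 = (10 - 9.826)/3.9 = 0.04466 A
  Magnitude: I_R1 = 0.04466 A
Part 3:
  I_R1 = (V_0 - V_1)/R1 = (10 - 9.826)/3.9 = 0.04466 A
  P_R1 = I_R1² × R1 = (0.04466)² × 3.9 = 0.00778 W

Final answers:
1. V_1 = 9.826 V
2. I_R1 = 0.04466 A
3. P_R1 = 0.00778 W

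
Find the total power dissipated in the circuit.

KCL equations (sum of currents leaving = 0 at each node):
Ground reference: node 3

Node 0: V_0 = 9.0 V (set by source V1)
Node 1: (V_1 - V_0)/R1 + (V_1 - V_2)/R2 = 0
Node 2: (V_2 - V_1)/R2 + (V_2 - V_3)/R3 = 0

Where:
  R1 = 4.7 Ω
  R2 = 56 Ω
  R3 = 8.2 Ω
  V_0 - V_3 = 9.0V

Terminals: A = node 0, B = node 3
Nodal analysis, taking node 3 as the 0 V reference.
Source V1 fixes V_0 = 9 V.
KCL at each unknown node (sum of currents leaving = 0; resistances in Ω):
  Node 1: (V_1 - 9)/4.7 + (V_1 - V_2)/56 = 0
  Node 2: (V_2 - V_1)/56 + (V_2 - 0)/8.2 = 0
Collecting terms (coefficients in siemens):
  0.2306·V_1 - 0.01786·V_2 = 1.915
  0.1398·V_2 - 0.01786·V_1 = 0
Determinant D = (0.2306)(0.1398) - (-0.01786)(-0.01786) = 0.03192
V_1 = [(1.915)(0.1398) - (-0.01786)(0)]/D = 8.386 V
V_2 = [(0.2306)(0) - (1.915)(-0.01786)]/D = 1.071 V
Power in each resistor, P = (ΔV)²/R:
  P_R1 = (9 - 8.386)²/4.7 = 0.08019 W
  P_R2 = (8.386 - 1.071)²/56 = 0.9555 W
  P_R3 = (1.071 - 0)²/8.2 = 0.1399 W
P_total = P_R1 + P_R2 + P_R3 = 1.176 W

Final answer: 1.176 W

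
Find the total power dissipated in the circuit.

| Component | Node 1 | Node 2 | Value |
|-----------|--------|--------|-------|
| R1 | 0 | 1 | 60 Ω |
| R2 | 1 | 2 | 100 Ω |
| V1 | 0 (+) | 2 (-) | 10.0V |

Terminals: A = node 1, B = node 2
Nodal analysis, taking node 2 as the 0 V reference.
Source V1 fixes V_0 = 10 V.
KCL at each unknown node (sum of currents leaving = 0; resistances in Ω):
  Node 1: (V_1 - 10)/60 + (V_1 - 0)/100 = 0
Collecting terms: 0.02667 × V_1 = 0.1667  =>  V_1 = 6.25 V
Power in each resistor, P = (ΔV)²/R:
  P_R1 = (10 - 6.25)²/60 = 0.2344 W
  P_R2 = (6.25 - 0)²/100 = 0.3906 W
P_total = P_R1 + P_R2 = 0.625 W

Final answer: 0.625 W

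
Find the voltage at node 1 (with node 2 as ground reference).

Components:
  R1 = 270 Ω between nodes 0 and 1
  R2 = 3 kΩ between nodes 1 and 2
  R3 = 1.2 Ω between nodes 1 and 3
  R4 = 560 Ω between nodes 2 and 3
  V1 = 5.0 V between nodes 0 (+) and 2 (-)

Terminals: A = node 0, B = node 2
Nodal analysis, taking node 2 as the 0 V reference.
Source V1 fixes V_0 = 5 V.
KCL at each unknown node (sum of currents leaving = 0; resistances in Ω):
  Node 1: (V_1 - 5)/270 + (V_1 - 0)/3000 + (V_1 - V_3)/1.2 = 0
  Node 3: (V_3 - V_1)/1.2 + (V_3 - 0)/560 = 0
Collecting terms (coefficients in siemens):
  0.8374·V_1 - 0.8333·V_3 = 0.01852
  0.8351·V_3 - 0.8333·V_1 = 0
Determinant D = (0.8374)(0.8351) - (-0.8333)(-0.8333) = 0.00486
V_1 = [(0.01852)(0.8351) - (-0.8333)(0)]/D = 3.182 V
V_3 = [(0.8374)(0) - (0.01852)(-0.8333)]/D = 3.176 V
The requested potential is V_1 = 3.182 V.

Final answer: V_1 = 3.182 V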